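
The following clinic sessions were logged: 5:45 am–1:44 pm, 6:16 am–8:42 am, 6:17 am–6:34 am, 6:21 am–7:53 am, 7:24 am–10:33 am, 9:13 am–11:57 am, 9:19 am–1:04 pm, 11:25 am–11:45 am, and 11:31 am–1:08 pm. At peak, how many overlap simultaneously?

5

Sweep endpoints in order; track running count of active intervals.
Peak of 5 reached at 11:31 am.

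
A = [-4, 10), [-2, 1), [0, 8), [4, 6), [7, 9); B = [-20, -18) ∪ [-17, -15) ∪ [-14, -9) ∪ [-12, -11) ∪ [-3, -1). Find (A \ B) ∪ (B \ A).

[-20, -18) ∪ [-17, -15) ∪ [-14, -9) ∪ [-4, -3) ∪ [-1, 10)

A, merged: [-4, 10).
B, merged: [-20, -18), [-17, -15), [-14, -9), [-3, -1).
A \ B = [-4, -3), [-1, 10).
B \ A = [-20, -18), [-17, -15), [-14, -9).
Union of the two gives the symmetric difference.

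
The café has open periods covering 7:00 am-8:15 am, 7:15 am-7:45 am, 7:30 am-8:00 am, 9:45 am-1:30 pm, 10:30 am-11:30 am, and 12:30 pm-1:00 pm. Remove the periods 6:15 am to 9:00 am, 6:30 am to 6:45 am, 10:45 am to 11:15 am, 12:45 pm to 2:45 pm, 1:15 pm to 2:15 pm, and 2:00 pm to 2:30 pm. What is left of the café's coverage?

9:45 am-10:45 am, 11:15 am-12:45 pm

Merge the first list: 7:00 am-8:15 am, 9:45 am-1:30 pm.
Merge the second list: 6:15 am-9:00 am, 10:45 am-11:15 am, 12:45 pm-2:45 pm.
7:00 am-8:15 am: entirely removed.
9:45 am-1:30 pm \ B = 9:45 am-10:45 am, 11:15 am-12:45 pm.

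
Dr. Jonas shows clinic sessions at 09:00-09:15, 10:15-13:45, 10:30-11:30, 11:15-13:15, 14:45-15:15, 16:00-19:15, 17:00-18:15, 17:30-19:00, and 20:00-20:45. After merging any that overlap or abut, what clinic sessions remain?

09:00–09:15, 10:15–13:45, 14:45–15:15, 16:00–19:15, 20:00–20:45

10:15–13:45 is disjoint → start new block.
10:30–11:30 overlaps/touches 10:15–13:45 → extend to 10:15–13:45.
11:15–13:15 overlaps/touches 10:15–13:45 → extend to 10:15–13:45.
14:45–15:15 is disjoint → start new block.
16:00–19:15 is disjoint → start new block.
17:00–18:15 overlaps/touches 16:00–19:15 → extend to 16:00–19:15.
17:30–19:00 overlaps/touches 16:00–19:15 → extend to 16:00–19:15.
20:00–20:45 is disjoint → start new block.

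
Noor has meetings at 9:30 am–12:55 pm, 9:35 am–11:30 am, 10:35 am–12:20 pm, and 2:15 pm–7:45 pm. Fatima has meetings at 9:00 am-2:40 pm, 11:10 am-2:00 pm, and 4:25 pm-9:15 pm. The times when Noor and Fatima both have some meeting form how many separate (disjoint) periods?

3

First set merges to 9:30 am–12:55 pm, 2:15 pm–7:45 pm.
Second set merges to 9:00 am–2:40 pm, 4:25 pm–9:15 pm.
A ∩ B = 9:30 am–12:55 pm, 2:15 pm–2:40 pm, 4:25 pm–7:45 pm.
That is 3 disjoint pieces.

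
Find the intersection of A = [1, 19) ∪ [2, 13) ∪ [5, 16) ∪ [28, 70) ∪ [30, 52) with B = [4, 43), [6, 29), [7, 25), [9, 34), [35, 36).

[4, 19) ∪ [28, 43)

Merge the first list: [1, 19), [28, 70).
Merge the second list: [4, 43).
[1, 19) overlaps B on [4, 19).
[28, 70) overlaps B on [28, 43).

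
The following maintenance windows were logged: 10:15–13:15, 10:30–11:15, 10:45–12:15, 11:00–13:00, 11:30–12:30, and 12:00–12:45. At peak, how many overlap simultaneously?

5

At 12:00, 5 of the intervals are simultaneously active.
No point has more.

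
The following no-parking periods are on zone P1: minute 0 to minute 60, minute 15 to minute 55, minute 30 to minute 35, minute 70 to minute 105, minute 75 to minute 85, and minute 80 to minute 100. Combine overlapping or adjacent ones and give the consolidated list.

minute 15 to minute 55 overlaps/touches minute 0 to minute 60 → extend to minute 0 to minute 60.
minute 30 to minute 35 overlaps/touches minute 0 to minute 60 → extend to minute 0 to minute 60.
minute 70 to minute 105 is disjoint → start new block.
minute 75 to minute 85 overlaps/touches minute 70 to minute 105 → extend to minute 70 to minute 105.
minute 80 to minute 100 overlaps/touches minute 70 to minute 105 → extend to minute 70 to minute 105.

minute 0 to minute 60, minute 70 to minute 105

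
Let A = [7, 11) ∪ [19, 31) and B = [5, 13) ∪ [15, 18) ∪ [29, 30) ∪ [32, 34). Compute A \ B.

[19, 29) ∪ [30, 31)

[7, 11): entirely removed.
[19, 31) \ B = [19, 29), [30, 31).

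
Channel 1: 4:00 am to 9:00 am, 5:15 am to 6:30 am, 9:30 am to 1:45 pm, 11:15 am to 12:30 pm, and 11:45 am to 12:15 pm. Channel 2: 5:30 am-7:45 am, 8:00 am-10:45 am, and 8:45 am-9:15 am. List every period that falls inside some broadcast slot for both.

5:30 am–7:45 am, 8:00 am–9:00 am, 9:30 am–10:45 am

First set merges to 4:00 am–9:00 am, 9:30 am–1:45 pm.
Second set merges to 5:30 am–7:45 am, 8:00 am–10:45 am.
4:00 am–9:00 am overlaps B on 5:30 am–7:45 am, 8:00 am–9:00 am.
9:30 am–1:45 pm overlaps B on 9:30 am–10:45 am.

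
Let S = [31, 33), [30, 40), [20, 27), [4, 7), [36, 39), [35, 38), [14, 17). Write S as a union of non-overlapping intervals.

[4, 7) ∪ [14, 17) ∪ [20, 27) ∪ [30, 40)

Sort by start: [4, 7), [14, 17), [20, 27), [30, 40), [31, 33), [35, 38), [36, 39).
[14, 17) is disjoint → start new block.
[20, 27) is disjoint → start new block.
[30, 40) is disjoint → start new block.
[31, 33) overlaps/touches [30, 40) → extend to [30, 40).
[35, 38) overlaps/touches [30, 40) → extend to [30, 40).
[36, 39) overlaps/touches [30, 40) → extend to [30, 40).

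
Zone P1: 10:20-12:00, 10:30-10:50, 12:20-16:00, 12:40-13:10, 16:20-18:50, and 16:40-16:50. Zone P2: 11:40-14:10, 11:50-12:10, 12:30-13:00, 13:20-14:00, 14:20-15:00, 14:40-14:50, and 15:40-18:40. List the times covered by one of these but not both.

A, merged: 10:20–12:00, 12:20–16:00, 16:20–18:50.
B, merged: 11:40–14:10, 14:20–15:00, 15:40–18:40.
A but not B: 10:20–11:40, 14:10–14:20, 15:00–15:40, 18:40–18:50.
B but not A: 12:00–12:20, 16:00–16:20.
Combining gives A △ B.

10:20–11:40, 12:00–12:20, 14:10–14:20, 15:00–15:40, 16:00–16:20, 18:40–18:50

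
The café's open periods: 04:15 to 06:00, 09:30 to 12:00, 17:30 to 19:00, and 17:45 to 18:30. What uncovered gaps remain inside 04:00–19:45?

04:00–04:15, 06:00–09:30, 12:00–17:30, 19:00–19:45

Covered (merged): 04:15–06:00, 09:30–12:00, 17:30–19:00.
Complement within 04:00–19:45: 04:00–04:15, 06:00–09:30, 12:00–17:30, 19:00–19:45.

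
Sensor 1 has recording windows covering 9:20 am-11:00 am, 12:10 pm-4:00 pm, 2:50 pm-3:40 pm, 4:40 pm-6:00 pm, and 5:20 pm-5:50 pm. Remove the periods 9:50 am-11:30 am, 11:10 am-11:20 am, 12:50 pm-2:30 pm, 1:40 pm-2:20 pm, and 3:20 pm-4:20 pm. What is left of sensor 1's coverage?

9:20 am–9:50 am, 12:10 pm–12:50 pm, 2:30 pm–3:20 pm, 4:40 pm–6:00 pm

A, merged: 9:20 am–11:00 am, 12:10 pm–4:00 pm, 4:40 pm–6:00 pm.
B, merged: 9:50 am–11:30 am, 12:50 pm–2:30 pm, 3:20 pm–4:20 pm.
9:20 am–11:00 am minus B → 9:20 am–9:50 am.
12:10 pm–4:00 pm minus B → 12:10 pm–12:50 pm, 2:30 pm–3:20 pm.
4:40 pm–6:00 pm: no B overlap → unchanged.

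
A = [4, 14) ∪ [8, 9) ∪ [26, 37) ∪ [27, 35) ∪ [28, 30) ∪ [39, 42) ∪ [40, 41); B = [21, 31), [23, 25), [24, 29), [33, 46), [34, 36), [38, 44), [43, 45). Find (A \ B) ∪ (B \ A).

Merge the first list: [4, 14), [26, 37), [39, 42).
Merge the second list: [21, 31), [33, 46).
Only in the first: [4, 14), [31, 33).
Only in the second: [21, 26), [37, 39), [42, 46).
Together these are the periods covered by exactly one.

[4, 14) ∪ [21, 26) ∪ [31, 33) ∪ [37, 39) ∪ [42, 46)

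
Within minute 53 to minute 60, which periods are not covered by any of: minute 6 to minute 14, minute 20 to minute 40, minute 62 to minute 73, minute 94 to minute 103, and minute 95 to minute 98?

Covered (merged): minute 6 to minute 14, minute 20 to minute 40, minute 62 to minute 73, minute 94 to minute 103.
Complement within minute 53 to minute 60: minute 53 to minute 60.

minute 53 to minute 60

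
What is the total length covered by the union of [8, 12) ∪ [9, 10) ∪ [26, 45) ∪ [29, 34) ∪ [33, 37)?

23

Merged: [8, 12), [26, 45).
Lengths: 4 + 19 = 23.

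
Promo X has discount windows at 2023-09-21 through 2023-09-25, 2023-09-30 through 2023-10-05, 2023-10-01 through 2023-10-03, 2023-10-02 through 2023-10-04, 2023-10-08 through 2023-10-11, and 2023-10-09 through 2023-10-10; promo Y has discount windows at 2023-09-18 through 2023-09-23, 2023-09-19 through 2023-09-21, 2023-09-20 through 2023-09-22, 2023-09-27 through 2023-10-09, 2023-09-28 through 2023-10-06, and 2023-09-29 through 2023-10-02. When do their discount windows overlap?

2023-09-21 through 2023-09-23, 2023-09-30 through 2023-10-05, 2023-10-08 through 2023-10-09

A, merged: 2023-09-21 through 2023-09-25, 2023-09-30 through 2023-10-05, 2023-10-08 through 2023-10-11.
B, merged: 2023-09-18 through 2023-09-23, 2023-09-27 through 2023-10-09.
2023-09-21 through 2023-09-25 meets the second set on 2023-09-21 through 2023-09-23.
2023-09-30 through 2023-10-05 meets the second set on 2023-09-30 through 2023-10-05.
2023-10-08 through 2023-10-11 meets the second set on 2023-10-08 through 2023-10-09.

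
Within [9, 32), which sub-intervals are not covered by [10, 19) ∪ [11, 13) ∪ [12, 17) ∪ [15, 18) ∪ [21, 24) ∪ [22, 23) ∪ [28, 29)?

[9, 10) ∪ [19, 21) ∪ [24, 28) ∪ [29, 32)

The merged coverage is [10, 19), [21, 24), [28, 29).
Uncovered inside [9, 32): [9, 10), [19, 21), [24, 28), [29, 32).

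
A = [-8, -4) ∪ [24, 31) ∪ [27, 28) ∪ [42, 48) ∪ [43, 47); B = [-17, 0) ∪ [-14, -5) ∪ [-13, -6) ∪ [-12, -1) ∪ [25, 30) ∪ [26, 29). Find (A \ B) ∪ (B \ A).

First set merges to [-8, -4), [24, 31), [42, 48).
Second set merges to [-17, 0), [25, 30).
A \ B = [24, 25), [30, 31), [42, 48).
B \ A = [-17, -8), [-4, 0).
Union of the two gives the symmetric difference.

[-17, -8) ∪ [-4, 0) ∪ [24, 25) ∪ [30, 31) ∪ [42, 48)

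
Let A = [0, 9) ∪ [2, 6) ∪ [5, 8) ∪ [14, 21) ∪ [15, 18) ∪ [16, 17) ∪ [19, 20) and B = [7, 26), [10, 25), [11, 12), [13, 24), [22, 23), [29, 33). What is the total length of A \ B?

A, merged: [0, 9), [14, 21).
B, merged: [7, 26), [29, 33).
A \ B = [0, 7).
Total: 7.

7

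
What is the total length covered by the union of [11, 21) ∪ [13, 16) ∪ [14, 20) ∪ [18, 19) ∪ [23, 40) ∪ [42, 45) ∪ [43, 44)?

Merged: [11, 21), [23, 40), [42, 45).
Lengths: 10 + 17 + 3 = 30.

30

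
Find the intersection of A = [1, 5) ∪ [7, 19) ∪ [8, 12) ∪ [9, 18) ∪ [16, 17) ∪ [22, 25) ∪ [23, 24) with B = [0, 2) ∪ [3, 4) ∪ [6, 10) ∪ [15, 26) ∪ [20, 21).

[1, 2) ∪ [3, 4) ∪ [7, 10) ∪ [15, 19) ∪ [22, 25)

First set merges to [1, 5), [7, 19), [22, 25).
Second set merges to [0, 2), [3, 4), [6, 10), [15, 26).
[1, 5) overlaps B on [1, 2), [3, 4).
[7, 19) overlaps B on [7, 10), [15, 19).
[22, 25) overlaps B on [22, 25).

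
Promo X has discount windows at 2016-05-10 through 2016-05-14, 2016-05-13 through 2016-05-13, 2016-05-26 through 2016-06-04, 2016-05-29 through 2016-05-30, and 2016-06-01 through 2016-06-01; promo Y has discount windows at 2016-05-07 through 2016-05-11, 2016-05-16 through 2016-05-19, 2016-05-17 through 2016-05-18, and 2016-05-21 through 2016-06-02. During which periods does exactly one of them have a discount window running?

First set merges to 2016-05-10 through 2016-05-14, 2016-05-26 through 2016-06-04.
Second set merges to 2016-05-07 through 2016-05-11, 2016-05-16 through 2016-05-19, 2016-05-21 through 2016-06-02.
Only in the first: 2016-05-12 through 2016-05-14, 2016-06-03 through 2016-06-04.
Only in the second: 2016-05-07 through 2016-05-09, 2016-05-16 through 2016-05-19, 2016-05-21 through 2016-05-25.
Together these are the periods covered by exactly one.

2016-05-07 through 2016-05-09, 2016-05-12 through 2016-05-14, 2016-05-16 through 2016-05-19, 2016-05-21 through 2016-05-25, 2016-06-03 through 2016-06-04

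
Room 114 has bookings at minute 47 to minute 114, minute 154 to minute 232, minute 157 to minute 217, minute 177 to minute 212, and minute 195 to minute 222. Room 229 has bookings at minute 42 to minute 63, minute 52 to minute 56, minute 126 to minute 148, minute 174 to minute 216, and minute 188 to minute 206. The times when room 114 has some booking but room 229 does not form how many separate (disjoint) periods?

A, merged: minute 47 to minute 114, minute 154 to minute 232.
B, merged: minute 42 to minute 63, minute 126 to minute 148, minute 174 to minute 216.
A \ B = minute 63 to minute 114, minute 154 to minute 174, minute 216 to minute 232.
That is 3 disjoint pieces.

3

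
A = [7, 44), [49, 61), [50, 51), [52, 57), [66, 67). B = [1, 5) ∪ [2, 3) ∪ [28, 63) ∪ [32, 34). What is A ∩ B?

First set merges to [7, 44), [49, 61), [66, 67).
Second set merges to [1, 5), [28, 63).
[7, 44) meets the second set on [28, 44).
[49, 61) meets the second set on [49, 61).
[66, 67): no overlap with the second set.

[28, 44) ∪ [49, 61)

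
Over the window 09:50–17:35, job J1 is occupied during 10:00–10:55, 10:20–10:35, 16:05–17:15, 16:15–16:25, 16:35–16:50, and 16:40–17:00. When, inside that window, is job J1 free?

09:50–10:00, 10:55–16:05, 17:15–17:35

Covered (merged): 10:00–10:55, 16:05–17:15.
Uncovered inside 09:50–17:35: 09:50–10:00, 10:55–16:05, 17:15–17:35.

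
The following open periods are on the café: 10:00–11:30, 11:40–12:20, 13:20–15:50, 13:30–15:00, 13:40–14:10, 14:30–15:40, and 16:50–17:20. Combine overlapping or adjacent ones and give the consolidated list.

10:00–11:30, 11:40–12:20, 13:20–15:50, 16:50–17:20

11:40–12:20 is disjoint → start new block.
13:20–15:50 is disjoint → start new block.
13:30–15:00 overlaps/touches 13:20–15:50 → extend to 13:20–15:50.
13:40–14:10 overlaps/touches 13:20–15:50 → extend to 13:20–15:50.
14:30–15:40 overlaps/touches 13:20–15:50 → extend to 13:20–15:50.
16:50–17:20 is disjoint → start new block.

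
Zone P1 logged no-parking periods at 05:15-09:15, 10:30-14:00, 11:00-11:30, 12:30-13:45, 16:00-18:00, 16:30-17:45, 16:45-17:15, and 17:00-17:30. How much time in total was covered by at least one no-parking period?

9 h 30 min

Merged: 05:15-09:15, 10:30-14:00, 16:00-18:00.
Lengths: 4 h + 3 h 30 min + 2 h = 9 h 30 min.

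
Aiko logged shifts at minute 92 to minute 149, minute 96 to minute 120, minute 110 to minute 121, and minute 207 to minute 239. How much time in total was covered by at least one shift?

89 minutes

Merged: minute 92 to minute 149, minute 207 to minute 239.
Lengths: 57 minutes + 32 minutes = 89 minutes.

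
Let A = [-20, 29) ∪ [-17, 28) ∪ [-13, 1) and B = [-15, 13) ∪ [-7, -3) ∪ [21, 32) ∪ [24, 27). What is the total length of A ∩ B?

Merge the first list: [-20, 29).
Merge the second list: [-15, 13), [21, 32).
A ∩ B = [-15, 13), [21, 29).
Total: 28 + 8 = 36.

36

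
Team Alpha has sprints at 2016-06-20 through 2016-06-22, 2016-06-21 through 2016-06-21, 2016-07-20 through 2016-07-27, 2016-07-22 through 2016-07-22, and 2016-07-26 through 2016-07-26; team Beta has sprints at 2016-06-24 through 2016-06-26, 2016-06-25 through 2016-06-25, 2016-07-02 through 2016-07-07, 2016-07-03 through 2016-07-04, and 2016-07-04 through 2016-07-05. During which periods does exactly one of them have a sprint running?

A, merged: 2016-06-20 through 2016-06-22, 2016-07-20 through 2016-07-27.
B, merged: 2016-06-24 through 2016-06-26, 2016-07-02 through 2016-07-07.
A but not B: 2016-06-20 through 2016-06-22, 2016-07-20 through 2016-07-27.
B but not A: 2016-06-24 through 2016-06-26, 2016-07-02 through 2016-07-07.
Combining gives A △ B.

2016-06-20 through 2016-06-22, 2016-06-24 through 2016-06-26, 2016-07-02 through 2016-07-07, 2016-07-20 through 2016-07-27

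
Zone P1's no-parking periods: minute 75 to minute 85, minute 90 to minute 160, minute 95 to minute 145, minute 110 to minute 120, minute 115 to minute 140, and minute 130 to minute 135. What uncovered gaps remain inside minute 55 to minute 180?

The merged coverage is minute 75 to minute 85, minute 90 to minute 160.
Complement within minute 55 to minute 180: minute 55 to minute 75, minute 85 to minute 90, minute 160 to minute 180.

minute 55 to minute 75, minute 85 to minute 90, minute 160 to minute 180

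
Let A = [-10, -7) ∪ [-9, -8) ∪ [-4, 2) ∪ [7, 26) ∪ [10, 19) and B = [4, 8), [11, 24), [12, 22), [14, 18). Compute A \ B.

[-10, -7) ∪ [-4, 2) ∪ [8, 11) ∪ [24, 26)

First set merges to [-10, -7), [-4, 2), [7, 26).
Second set merges to [4, 8), [11, 24).
[-10, -7): no B overlap → unchanged.
[-4, 2): no B overlap → unchanged.
[7, 26) minus B → [8, 11), [24, 26).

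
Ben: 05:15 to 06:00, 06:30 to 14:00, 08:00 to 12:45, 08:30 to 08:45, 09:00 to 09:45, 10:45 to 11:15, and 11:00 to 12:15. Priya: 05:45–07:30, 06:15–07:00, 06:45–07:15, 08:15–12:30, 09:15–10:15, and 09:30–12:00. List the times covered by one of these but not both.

05:15–05:45, 06:00–06:30, 07:30–08:15, 12:30–14:00

Merge the first list: 05:15–06:00, 06:30–14:00.
Merge the second list: 05:45–07:30, 08:15–12:30.
A \ B = 05:15–05:45, 07:30–08:15, 12:30–14:00.
B \ A = 06:00–06:30.
Union of the two gives the symmetric difference.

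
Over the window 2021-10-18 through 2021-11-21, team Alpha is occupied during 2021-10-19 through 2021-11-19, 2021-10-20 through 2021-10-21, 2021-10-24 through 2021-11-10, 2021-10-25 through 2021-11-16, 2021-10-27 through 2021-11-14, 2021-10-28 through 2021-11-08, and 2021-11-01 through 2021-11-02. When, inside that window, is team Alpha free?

2021-10-18 through 2021-10-18, 2021-11-20 through 2021-11-21

Covered (merged): 2021-10-19 through 2021-11-19.
Complement within 2021-10-18 through 2021-11-21: 2021-10-18 through 2021-10-18, 2021-11-20 through 2021-11-21.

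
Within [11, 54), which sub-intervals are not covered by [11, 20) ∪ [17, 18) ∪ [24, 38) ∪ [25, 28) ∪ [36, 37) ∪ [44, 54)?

The merged coverage is [11, 20), [24, 38), [44, 54).
Complement within [11, 54): [20, 24), [38, 44).

[20, 24) ∪ [38, 44)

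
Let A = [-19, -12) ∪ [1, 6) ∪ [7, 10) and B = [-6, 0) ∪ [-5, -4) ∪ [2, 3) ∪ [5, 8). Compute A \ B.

Second set merges to [-6, 0), [2, 3), [5, 8).
[-19, -12) is untouched.
[1, 6) with B removed leaves [1, 2), [3, 5).
[7, 10) with B removed leaves [8, 10).

[-19, -12) ∪ [1, 2) ∪ [3, 5) ∪ [8, 10)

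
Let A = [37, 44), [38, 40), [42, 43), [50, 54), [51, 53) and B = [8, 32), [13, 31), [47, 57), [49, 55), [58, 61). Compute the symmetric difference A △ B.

[8, 32) ∪ [37, 44) ∪ [47, 50) ∪ [54, 57) ∪ [58, 61)

First set merges to [37, 44), [50, 54).
Second set merges to [8, 32), [47, 57), [58, 61).
Only in the first: [37, 44).
Only in the second: [8, 32), [47, 50), [54, 57), [58, 61).
Together these are the periods covered by exactly one.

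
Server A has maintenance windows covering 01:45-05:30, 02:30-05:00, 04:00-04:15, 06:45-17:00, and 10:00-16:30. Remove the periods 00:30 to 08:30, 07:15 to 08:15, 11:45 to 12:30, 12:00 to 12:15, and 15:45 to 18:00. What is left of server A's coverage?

08:30–11:45, 12:30–15:45

Merge the first list: 01:45–05:30, 06:45–17:00.
Merge the second list: 00:30–08:30, 11:45–12:30, 15:45–18:00.
01:45–05:30 lies entirely inside B → drops out.
06:45–17:00 with B removed leaves 08:30–11:45, 12:30–15:45.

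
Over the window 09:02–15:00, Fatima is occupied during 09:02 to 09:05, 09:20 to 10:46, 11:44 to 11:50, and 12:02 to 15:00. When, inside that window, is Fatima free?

09:05–09:20, 10:46–11:44, 11:50–12:02

After merging, the occupied span is 09:02–09:05, 09:20–10:46, 11:44–11:50, 12:02–15:00.
Complement within 09:02–15:00: 09:05–09:20, 10:46–11:44, 11:50–12:02.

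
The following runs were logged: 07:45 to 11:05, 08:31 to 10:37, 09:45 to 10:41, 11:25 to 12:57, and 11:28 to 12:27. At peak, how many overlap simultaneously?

Sweep endpoints in order; track running count of active intervals.
Peak of 3 reached at 09:45.

3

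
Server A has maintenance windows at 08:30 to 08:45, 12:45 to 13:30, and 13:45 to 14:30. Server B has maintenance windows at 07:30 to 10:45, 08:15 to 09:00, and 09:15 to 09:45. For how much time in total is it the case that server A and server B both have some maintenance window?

15 min

B, merged: 07:30-10:45.
A ∩ B = 08:30-08:45.
Total: 15 min.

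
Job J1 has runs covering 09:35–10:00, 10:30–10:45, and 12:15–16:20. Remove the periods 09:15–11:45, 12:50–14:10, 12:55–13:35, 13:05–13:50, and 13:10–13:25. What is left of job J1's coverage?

12:15–12:50, 14:10–16:20

Second set merges to 09:15–11:45, 12:50–14:10.
09:35–10:00: fully covered by B → removed.
10:30–10:45: fully covered by B → removed.
12:15–16:20 minus B → 12:15–12:50, 14:10–16:20.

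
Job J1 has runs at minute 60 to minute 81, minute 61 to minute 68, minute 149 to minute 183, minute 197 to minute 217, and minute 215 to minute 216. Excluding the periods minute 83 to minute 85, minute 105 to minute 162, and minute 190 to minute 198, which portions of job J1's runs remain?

First set merges to minute 60 to minute 81, minute 149 to minute 183, minute 197 to minute 217.
minute 60 to minute 81: nothing removed.
minute 149 to minute 183 \ B = minute 162 to minute 183.
minute 197 to minute 217 \ B = minute 198 to minute 217.

minute 60 to minute 81, minute 162 to minute 183, minute 198 to minute 217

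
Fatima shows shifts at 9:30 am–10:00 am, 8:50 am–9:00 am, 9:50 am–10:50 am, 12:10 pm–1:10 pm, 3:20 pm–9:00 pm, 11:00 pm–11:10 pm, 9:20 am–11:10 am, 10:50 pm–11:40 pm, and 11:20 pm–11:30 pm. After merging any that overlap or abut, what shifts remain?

Sort by start: 8:50 am–9:00 am, 9:20 am–11:10 am, 9:30 am–10:00 am, 9:50 am–10:50 am, 12:10 pm–1:10 pm, 3:20 pm–9:00 pm, 10:50 pm–11:40 pm, 11:00 pm–11:10 pm, 11:20 pm–11:30 pm.
9:20 am–11:10 am is disjoint → start new block.
9:30 am–10:00 am overlaps/touches 9:20 am–11:10 am → extend to 9:20 am–11:10 am.
9:50 am–10:50 am overlaps/touches 9:20 am–11:10 am → extend to 9:20 am–11:10 am.
12:10 pm–1:10 pm is disjoint → start new block.
3:20 pm–9:00 pm is disjoint → start new block.
10:50 pm–11:40 pm is disjoint → start new block.
11:00 pm–11:10 pm overlaps/touches 10:50 pm–11:40 pm → extend to 10:50 pm–11:40 pm.
11:20 pm–11:30 pm overlaps/touches 10:50 pm–11:40 pm → extend to 10:50 pm–11:40 pm.

8:50 am–9:00 am, 9:20 am–11:10 am, 12:10 pm–1:10 pm, 3:20 pm–9:00 pm, 10:50 pm–11:40 pm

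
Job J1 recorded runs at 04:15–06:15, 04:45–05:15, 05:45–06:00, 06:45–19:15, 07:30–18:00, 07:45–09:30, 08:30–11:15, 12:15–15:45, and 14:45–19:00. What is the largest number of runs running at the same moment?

4

At 08:30, 4 of the intervals are simultaneously active.
No point has more.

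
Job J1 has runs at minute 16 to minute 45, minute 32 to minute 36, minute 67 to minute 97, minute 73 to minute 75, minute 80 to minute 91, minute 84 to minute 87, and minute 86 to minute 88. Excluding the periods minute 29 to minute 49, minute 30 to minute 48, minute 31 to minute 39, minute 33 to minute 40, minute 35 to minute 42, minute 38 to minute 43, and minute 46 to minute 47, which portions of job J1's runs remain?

minute 16 to minute 29, minute 67 to minute 97

A, merged: minute 16 to minute 45, minute 67 to minute 97.
B, merged: minute 29 to minute 49.
minute 16 to minute 45 minus B → minute 16 to minute 29.
minute 67 to minute 97: no B overlap → unchanged.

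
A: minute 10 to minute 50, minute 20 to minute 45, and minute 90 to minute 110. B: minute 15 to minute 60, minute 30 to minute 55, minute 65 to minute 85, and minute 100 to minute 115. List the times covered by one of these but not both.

minute 10 to minute 15, minute 50 to minute 60, minute 65 to minute 85, minute 90 to minute 100, minute 110 to minute 115

First set merges to minute 10 to minute 50, minute 90 to minute 110.
Second set merges to minute 15 to minute 60, minute 65 to minute 85, minute 100 to minute 115.
Only in the first: minute 10 to minute 15, minute 90 to minute 100.
Only in the second: minute 50 to minute 60, minute 65 to minute 85, minute 110 to minute 115.
Together these are the periods covered by exactly one.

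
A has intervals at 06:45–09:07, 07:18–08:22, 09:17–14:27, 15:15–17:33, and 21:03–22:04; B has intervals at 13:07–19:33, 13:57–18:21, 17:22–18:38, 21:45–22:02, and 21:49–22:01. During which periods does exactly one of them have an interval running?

First set merges to 06:45-09:07, 09:17-14:27, 15:15-17:33, 21:03-22:04.
Second set merges to 13:07-19:33, 21:45-22:02.
Only in the first: 06:45-09:07, 09:17-13:07, 21:03-21:45, 22:02-22:04.
Only in the second: 14:27-15:15, 17:33-19:33.
Together these are the periods covered by exactly one.

06:45-09:07, 09:17-13:07, 14:27-15:15, 17:33-19:33, 21:03-21:45, 22:02-22:04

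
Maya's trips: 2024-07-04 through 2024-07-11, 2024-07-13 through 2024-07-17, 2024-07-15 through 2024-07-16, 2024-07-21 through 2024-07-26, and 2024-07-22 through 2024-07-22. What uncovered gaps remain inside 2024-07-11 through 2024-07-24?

After merging, the occupied span is 2024-07-04 through 2024-07-11, 2024-07-13 through 2024-07-17, 2024-07-21 through 2024-07-26.
Complement within 2024-07-11 through 2024-07-24: 2024-07-12 through 2024-07-12, 2024-07-18 through 2024-07-20.

2024-07-12 through 2024-07-12, 2024-07-18 through 2024-07-20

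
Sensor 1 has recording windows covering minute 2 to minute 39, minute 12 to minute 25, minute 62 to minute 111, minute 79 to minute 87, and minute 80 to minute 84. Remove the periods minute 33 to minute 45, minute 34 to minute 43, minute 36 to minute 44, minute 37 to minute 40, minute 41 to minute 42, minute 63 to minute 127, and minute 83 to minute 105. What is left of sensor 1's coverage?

First set merges to minute 2 to minute 39, minute 62 to minute 111.
Second set merges to minute 33 to minute 45, minute 63 to minute 127.
minute 2 to minute 39 \ B = minute 2 to minute 33.
minute 62 to minute 111 \ B = minute 62 to minute 63.

minute 2 to minute 33, minute 62 to minute 63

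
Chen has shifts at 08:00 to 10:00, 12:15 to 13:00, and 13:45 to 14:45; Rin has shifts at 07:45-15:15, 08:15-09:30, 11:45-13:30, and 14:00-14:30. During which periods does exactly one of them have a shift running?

Second set merges to 07:45–15:15.
A but not B: none.
B but not A: 07:45–08:00, 10:00–12:15, 13:00–13:45, 14:45–15:15.
Combining gives A △ B.

07:45–08:00, 10:00–12:15, 13:00–13:45, 14:45–15:15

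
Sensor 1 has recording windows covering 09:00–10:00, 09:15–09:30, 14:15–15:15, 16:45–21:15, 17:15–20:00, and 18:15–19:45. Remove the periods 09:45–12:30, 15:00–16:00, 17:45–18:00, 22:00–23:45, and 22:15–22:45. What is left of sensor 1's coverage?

09:00-09:45, 14:15-15:00, 16:45-17:45, 18:00-21:15

Merge the first list: 09:00-10:00, 14:15-15:15, 16:45-21:15.
Merge the second list: 09:45-12:30, 15:00-16:00, 17:45-18:00, 22:00-23:45.
09:00-10:00 minus B → 09:00-09:45.
14:15-15:15 minus B → 14:15-15:00.
16:45-21:15 minus B → 16:45-17:45, 18:00-21:15.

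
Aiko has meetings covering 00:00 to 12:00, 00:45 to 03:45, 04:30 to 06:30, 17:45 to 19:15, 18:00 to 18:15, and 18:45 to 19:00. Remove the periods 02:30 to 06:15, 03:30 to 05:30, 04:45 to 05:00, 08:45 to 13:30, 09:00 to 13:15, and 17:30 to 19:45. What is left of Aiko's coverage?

00:00-02:30, 06:15-08:45

Merge the first list: 00:00-12:00, 17:45-19:15.
Merge the second list: 02:30-06:15, 08:45-13:30, 17:30-19:45.
00:00-12:00 with B removed leaves 00:00-02:30, 06:15-08:45.
17:45-19:15 lies entirely inside B → drops out.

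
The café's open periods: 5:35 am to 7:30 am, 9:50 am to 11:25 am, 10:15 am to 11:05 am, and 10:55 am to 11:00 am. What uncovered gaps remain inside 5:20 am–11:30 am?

5:20 am–5:35 am, 7:30 am–9:50 am, 11:25 am–11:30 am

Covered (merged): 5:35 am–7:30 am, 9:50 am–11:25 am.
Uncovered inside 5:20 am–11:30 am: 5:20 am–5:35 am, 7:30 am–9:50 am, 11:25 am–11:30 am.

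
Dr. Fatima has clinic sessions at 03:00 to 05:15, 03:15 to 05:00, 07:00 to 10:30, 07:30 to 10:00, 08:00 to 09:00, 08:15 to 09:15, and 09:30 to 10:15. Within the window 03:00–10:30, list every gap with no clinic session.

The merged coverage is 03:00–05:15, 07:00–10:30.
Uncovered inside 03:00–10:30: 05:15–07:00.

05:15–07:00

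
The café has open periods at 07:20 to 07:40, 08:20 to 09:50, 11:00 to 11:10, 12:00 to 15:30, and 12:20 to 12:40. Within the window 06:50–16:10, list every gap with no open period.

06:50–07:20, 07:40–08:20, 09:50–11:00, 11:10–12:00, 15:30–16:10

The merged coverage is 07:20–07:40, 08:20–09:50, 11:00–11:10, 12:00–15:30.
Uncovered inside 06:50–16:10: 06:50–07:20, 07:40–08:20, 09:50–11:00, 11:10–12:00, 15:30–16:10.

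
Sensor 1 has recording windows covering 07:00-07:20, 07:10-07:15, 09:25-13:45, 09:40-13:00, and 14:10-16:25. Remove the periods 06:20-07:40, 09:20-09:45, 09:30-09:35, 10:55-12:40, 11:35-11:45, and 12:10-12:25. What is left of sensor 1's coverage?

09:45–10:55, 12:40–13:45, 14:10–16:25

A, merged: 07:00–07:20, 09:25–13:45, 14:10–16:25.
B, merged: 06:20–07:40, 09:20–09:45, 10:55–12:40.
07:00–07:20: fully covered by B → removed.
09:25–13:45 minus B → 09:45–10:55, 12:40–13:45.
14:10–16:25: no B overlap → unchanged.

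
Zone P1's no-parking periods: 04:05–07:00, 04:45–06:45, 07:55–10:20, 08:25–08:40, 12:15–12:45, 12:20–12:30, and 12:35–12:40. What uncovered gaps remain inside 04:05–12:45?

After merging, the occupied span is 04:05–07:00, 07:55–10:20, 12:15–12:45.
Complement within 04:05–12:45: 07:00–07:55, 10:20–12:15.

07:00–07:55, 10:20–12:15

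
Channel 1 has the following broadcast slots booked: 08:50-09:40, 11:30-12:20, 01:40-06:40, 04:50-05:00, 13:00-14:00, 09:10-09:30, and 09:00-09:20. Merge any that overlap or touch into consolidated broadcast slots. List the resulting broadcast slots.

Sort by start: 01:40-06:40, 04:50-05:00, 08:50-09:40, 09:00-09:20, 09:10-09:30, 11:30-12:20, 13:00-14:00.
04:50-05:00 overlaps/touches 01:40-06:40 → extend to 01:40-06:40.
08:50-09:40 is disjoint → start new block.
09:00-09:20 overlaps/touches 08:50-09:40 → extend to 08:50-09:40.
09:10-09:30 overlaps/touches 08:50-09:40 → extend to 08:50-09:40.
11:30-12:20 is disjoint → start new block.
13:00-14:00 is disjoint → start new block.

01:40-06:40, 08:50-09:40, 11:30-12:20, 13:00-14:00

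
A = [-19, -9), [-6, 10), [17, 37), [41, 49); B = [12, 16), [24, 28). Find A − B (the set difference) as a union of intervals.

[-19, -9) ∪ [-6, 10) ∪ [17, 24) ∪ [28, 37) ∪ [41, 49)

[-19, -9): no B overlap → unchanged.
[-6, 10): no B overlap → unchanged.
[17, 37) minus B → [17, 24), [28, 37).
[41, 49): no B overlap → unchanged.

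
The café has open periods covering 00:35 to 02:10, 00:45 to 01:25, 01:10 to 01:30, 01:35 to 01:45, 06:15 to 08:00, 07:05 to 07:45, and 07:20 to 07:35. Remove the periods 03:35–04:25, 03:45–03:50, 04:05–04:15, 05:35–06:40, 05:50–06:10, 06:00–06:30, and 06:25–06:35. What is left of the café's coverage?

Merge the first list: 00:35–02:10, 06:15–08:00.
Merge the second list: 03:35–04:25, 05:35–06:40.
00:35–02:10 is untouched.
06:15–08:00 with B removed leaves 06:40–08:00.

00:35–02:10, 06:40–08:00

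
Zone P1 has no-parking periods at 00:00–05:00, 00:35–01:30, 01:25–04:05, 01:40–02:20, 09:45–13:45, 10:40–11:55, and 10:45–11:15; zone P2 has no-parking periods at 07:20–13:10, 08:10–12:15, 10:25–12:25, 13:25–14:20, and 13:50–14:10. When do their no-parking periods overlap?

A, merged: 00:00–05:00, 09:45–13:45.
B, merged: 07:20–13:10, 13:25–14:20.
00:00–05:00 falls entirely outside B.
09:45–13:45 overlaps B on 09:45–13:10, 13:25–13:45.

09:45–13:10, 13:25–13:45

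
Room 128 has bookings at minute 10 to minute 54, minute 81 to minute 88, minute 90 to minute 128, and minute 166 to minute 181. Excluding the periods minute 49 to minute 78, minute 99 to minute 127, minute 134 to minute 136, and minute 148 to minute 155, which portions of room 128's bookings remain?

minute 10 to minute 54 \ B = minute 10 to minute 49.
minute 81 to minute 88: nothing removed.
minute 90 to minute 128 \ B = minute 90 to minute 99, minute 127 to minute 128.
minute 166 to minute 181: nothing removed.

minute 10 to minute 49, minute 81 to minute 88, minute 90 to minute 99, minute 127 to minute 128, minute 166 to minute 181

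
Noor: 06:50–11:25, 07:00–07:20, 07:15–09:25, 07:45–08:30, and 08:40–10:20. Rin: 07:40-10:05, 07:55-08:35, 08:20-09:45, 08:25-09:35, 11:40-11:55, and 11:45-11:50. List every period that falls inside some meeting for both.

A, merged: 06:50-11:25.
B, merged: 07:40-10:05, 11:40-11:55.
06:50-11:25 ∩ B → 07:40-10:05.

07:40-10:05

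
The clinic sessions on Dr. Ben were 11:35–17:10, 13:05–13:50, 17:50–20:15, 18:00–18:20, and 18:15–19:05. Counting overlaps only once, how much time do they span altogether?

Merged: 11:35–17:10, 17:50–20:15.
Lengths: 5 h 35 min + 2 h 25 min = 8 h.

8 h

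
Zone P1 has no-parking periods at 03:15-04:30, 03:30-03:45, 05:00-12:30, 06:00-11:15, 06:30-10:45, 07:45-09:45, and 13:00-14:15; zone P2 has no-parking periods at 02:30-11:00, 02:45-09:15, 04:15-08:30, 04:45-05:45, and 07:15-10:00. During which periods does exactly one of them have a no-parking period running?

First set merges to 03:15-04:30, 05:00-12:30, 13:00-14:15.
Second set merges to 02:30-11:00.
A \ B = 11:00-12:30, 13:00-14:15.
B \ A = 02:30-03:15, 04:30-05:00.
Union of the two gives the symmetric difference.

02:30-03:15, 04:30-05:00, 11:00-12:30, 13:00-14:15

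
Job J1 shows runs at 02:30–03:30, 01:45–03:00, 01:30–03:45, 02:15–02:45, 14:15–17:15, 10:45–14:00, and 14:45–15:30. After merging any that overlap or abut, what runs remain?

Sort by start: 01:30–03:45, 01:45–03:00, 02:15–02:45, 02:30–03:30, 10:45–14:00, 14:15–17:15, 14:45–15:30.
01:45–03:00 overlaps/touches 01:30–03:45 → extend to 01:30–03:45.
02:15–02:45 overlaps/touches 01:30–03:45 → extend to 01:30–03:45.
02:30–03:30 overlaps/touches 01:30–03:45 → extend to 01:30–03:45.
10:45–14:00 is disjoint → start new block.
14:15–17:15 is disjoint → start new block.
14:45–15:30 overlaps/touches 14:15–17:15 → extend to 14:15–17:15.

01:30–03:45, 10:45–14:00, 14:15–17:15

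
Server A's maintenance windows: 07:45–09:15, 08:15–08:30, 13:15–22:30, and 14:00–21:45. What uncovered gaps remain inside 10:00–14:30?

10:00–13:15

Covered (merged): 07:45–09:15, 13:15–22:30.
Complement within 10:00–14:30: 10:00–13:15.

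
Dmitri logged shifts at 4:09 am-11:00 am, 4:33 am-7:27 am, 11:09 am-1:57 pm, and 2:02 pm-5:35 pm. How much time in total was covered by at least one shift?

13 h 12 min

Merged: 4:09 am–11:00 am, 11:09 am–1:57 pm, 2:02 pm–5:35 pm.
Lengths: 6 h 51 min + 2 h 48 min + 3 h 33 min = 13 h 12 min.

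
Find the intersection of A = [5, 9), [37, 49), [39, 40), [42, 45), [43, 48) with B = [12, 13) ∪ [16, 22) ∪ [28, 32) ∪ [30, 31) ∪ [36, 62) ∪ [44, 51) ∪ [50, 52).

[37, 49)

A, merged: [5, 9), [37, 49).
B, merged: [12, 13), [16, 22), [28, 32), [36, 62).
[5, 9) falls entirely outside B.
[37, 49) overlaps B on [37, 49).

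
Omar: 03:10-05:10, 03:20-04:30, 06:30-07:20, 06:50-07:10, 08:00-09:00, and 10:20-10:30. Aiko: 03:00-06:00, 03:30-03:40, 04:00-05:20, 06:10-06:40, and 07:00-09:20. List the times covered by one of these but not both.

Merge the first list: 03:10–05:10, 06:30–07:20, 08:00–09:00, 10:20–10:30.
Merge the second list: 03:00–06:00, 06:10–06:40, 07:00–09:20.
A \ B = 06:40–07:00, 10:20–10:30.
B \ A = 03:00–03:10, 05:10–06:00, 06:10–06:30, 07:20–08:00, 09:00–09:20.
Union of the two gives the symmetric difference.

03:00–03:10, 05:10–06:00, 06:10–06:30, 06:40–07:00, 07:20–08:00, 09:00–09:20, 10:20–10:30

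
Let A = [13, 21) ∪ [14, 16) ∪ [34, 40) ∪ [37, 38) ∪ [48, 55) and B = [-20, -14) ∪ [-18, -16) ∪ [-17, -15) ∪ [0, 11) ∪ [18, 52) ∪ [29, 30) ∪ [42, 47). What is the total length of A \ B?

Merge the first list: [13, 21), [34, 40), [48, 55).
Merge the second list: [-20, -14), [0, 11), [18, 52).
A \ B = [13, 18), [52, 55).
Total: 5 + 3 = 8.

8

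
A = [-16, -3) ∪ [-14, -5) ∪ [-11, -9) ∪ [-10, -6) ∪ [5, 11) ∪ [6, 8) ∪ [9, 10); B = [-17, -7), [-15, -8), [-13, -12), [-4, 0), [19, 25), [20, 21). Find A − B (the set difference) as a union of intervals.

[-7, -4) ∪ [5, 11)

A, merged: [-16, -3), [5, 11).
B, merged: [-17, -7), [-4, 0), [19, 25).
[-16, -3) with B removed leaves [-7, -4).
[5, 11) is untouched.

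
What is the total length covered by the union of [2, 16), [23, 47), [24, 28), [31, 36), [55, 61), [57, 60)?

Merged: [2, 16), [23, 47), [55, 61).
Lengths: 14 + 24 + 6 = 44.

44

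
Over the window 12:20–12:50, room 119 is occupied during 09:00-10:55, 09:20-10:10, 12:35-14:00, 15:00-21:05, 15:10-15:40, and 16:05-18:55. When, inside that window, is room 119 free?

After merging, the occupied span is 09:00–10:55, 12:35–14:00, 15:00–21:05.
Uncovered inside 12:20–12:50: 12:20–12:35.

12:20–12:35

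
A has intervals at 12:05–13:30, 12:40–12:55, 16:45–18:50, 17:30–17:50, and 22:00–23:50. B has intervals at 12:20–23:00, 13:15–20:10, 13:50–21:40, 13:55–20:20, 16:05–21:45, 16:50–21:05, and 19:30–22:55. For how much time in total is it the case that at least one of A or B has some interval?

11 h 45 min

Merge the first list: 12:05-13:30, 16:45-18:50, 22:00-23:50.
Merge the second list: 12:20-23:00.
A ∪ B = 12:05-23:50.
Total: 11 h 45 min.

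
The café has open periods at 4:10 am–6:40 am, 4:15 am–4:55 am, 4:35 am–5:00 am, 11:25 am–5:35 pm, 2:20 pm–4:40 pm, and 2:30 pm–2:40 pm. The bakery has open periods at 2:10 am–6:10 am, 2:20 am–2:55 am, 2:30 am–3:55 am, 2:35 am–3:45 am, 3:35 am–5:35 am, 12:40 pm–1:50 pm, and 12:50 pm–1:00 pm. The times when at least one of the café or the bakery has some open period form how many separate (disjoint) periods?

Merge the first list: 4:10 am–6:40 am, 11:25 am–5:35 pm.
Merge the second list: 2:10 am–6:10 am, 12:40 pm–1:50 pm.
A ∪ B = 2:10 am–6:40 am, 11:25 am–5:35 pm.
That is 2 disjoint pieces.

2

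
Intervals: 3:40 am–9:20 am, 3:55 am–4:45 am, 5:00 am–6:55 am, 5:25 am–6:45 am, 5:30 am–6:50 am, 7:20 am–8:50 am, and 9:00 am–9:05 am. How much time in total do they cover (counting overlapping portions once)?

5 h 40 min

Merged: 3:40 am–9:20 am.
Length: 5 h 40 min.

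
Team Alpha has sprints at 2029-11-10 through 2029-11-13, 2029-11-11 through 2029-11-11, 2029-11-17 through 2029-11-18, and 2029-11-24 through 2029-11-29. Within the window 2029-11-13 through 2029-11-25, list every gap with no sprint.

Covered (merged): 2029-11-10 through 2029-11-13, 2029-11-17 through 2029-11-18, 2029-11-24 through 2029-11-29.
Uncovered inside 2029-11-13 through 2029-11-25: 2029-11-14 through 2029-11-16, 2029-11-19 through 2029-11-23.

2029-11-14 through 2029-11-16, 2029-11-19 through 2029-11-23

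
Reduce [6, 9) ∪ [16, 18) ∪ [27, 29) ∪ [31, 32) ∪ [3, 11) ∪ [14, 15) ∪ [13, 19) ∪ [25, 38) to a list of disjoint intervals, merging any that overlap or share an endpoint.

[3, 11) ∪ [13, 19) ∪ [25, 38)

Sort by start: [3, 11), [6, 9), [13, 19), [14, 15), [16, 18), [25, 38), [27, 29), [31, 32).
[6, 9) overlaps/touches [3, 11) → extend to [3, 11).
[13, 19) is disjoint → start new block.
[14, 15) overlaps/touches [13, 19) → extend to [13, 19).
[16, 18) overlaps/touches [13, 19) → extend to [13, 19).
[25, 38) is disjoint → start new block.
[27, 29) overlaps/touches [25, 38) → extend to [25, 38).
[31, 32) overlaps/touches [25, 38) → extend to [25, 38).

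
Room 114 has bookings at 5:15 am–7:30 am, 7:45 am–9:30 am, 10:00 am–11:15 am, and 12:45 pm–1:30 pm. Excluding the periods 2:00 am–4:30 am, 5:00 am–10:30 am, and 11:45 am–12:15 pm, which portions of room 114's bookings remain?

5:15 am–7:30 am: fully covered by B → removed.
7:45 am–9:30 am: fully covered by B → removed.
10:00 am–11:15 am minus B → 10:30 am–11:15 am.
12:45 pm–1:30 pm: no B overlap → unchanged.

10:30 am–11:15 am, 12:45 pm–1:30 pm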